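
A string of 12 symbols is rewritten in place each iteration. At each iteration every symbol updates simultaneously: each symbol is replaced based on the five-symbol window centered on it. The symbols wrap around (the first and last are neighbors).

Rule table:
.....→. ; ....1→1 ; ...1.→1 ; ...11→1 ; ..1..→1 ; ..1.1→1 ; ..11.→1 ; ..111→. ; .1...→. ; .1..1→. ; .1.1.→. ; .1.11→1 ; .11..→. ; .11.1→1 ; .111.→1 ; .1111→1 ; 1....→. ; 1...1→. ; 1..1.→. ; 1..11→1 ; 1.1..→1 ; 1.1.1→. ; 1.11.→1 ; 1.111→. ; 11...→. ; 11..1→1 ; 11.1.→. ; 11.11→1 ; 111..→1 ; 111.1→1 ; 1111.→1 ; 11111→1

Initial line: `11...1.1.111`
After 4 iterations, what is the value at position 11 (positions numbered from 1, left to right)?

11..11..1.11
11111.1.11.1
11111..1111.
.111111.1111
position 11 holds 1

1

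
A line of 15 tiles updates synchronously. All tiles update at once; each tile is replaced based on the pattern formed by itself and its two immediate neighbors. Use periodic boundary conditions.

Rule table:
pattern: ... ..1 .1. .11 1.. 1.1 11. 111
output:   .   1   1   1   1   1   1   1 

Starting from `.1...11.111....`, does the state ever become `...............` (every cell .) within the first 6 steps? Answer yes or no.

111.11111111...
1111111111111.1
111111111111111
111111111111111  (fixed point — unchanged through step 6)
step 6 is 111111111111111, still not uniform .

no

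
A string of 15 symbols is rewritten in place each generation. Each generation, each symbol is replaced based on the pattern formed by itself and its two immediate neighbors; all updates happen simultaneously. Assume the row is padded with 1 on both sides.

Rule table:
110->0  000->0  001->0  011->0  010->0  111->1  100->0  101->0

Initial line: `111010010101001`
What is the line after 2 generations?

110000000000000
100000000000000

100000000000000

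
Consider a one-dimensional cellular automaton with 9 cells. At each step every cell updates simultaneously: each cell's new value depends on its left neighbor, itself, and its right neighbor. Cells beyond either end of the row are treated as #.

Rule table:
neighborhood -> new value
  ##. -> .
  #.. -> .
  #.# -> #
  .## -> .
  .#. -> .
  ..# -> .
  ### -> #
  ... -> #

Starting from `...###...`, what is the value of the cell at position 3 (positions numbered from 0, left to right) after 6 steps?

.

step 1: .#..#..#.
step 2: #.......#
step 3: ..#####..
step 4: ...###...  (repeats step 0; period 4)
step 6: #.......#
position 3 holds .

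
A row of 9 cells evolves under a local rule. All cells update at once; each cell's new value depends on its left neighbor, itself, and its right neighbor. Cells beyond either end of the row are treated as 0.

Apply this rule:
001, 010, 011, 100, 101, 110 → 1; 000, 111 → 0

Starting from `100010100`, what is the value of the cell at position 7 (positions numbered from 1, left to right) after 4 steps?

110111110
111100011
100110111
111111101
position 7 holds 1

1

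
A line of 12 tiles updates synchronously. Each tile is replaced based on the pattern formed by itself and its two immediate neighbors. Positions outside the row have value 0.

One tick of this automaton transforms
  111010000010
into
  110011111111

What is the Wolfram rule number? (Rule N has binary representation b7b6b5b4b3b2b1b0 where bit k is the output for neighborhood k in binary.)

159

position 1: 111 → 1  (bit 7 = 1)
position 2: 110 → 0  (bit 6 = 0)
position 3: 101 → 0  (bit 5 = 0)
position 5: 100 → 1  (bit 4 = 1)
position 0: 011 → 1  (bit 3 = 1)
position 4: 010 → 1  (bit 2 = 1)
position 9: 001 → 1  (bit 1 = 1)
position 6: 000 → 1  (bit 0 = 1)
bits b7..b0 = 10011111 = 159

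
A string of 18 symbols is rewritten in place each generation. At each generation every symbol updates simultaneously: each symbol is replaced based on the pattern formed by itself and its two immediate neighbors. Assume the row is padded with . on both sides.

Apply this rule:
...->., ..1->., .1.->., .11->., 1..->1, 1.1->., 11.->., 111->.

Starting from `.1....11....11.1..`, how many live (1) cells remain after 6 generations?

2

generation 1: ..1.....1.......1.
generation 2: ...1.....1.......1
generation 3: ....1.....1.......
generation 4: .....1.....1......
generation 5: ......1.....1.....
generation 6: .......1.....1....
count of 1: 2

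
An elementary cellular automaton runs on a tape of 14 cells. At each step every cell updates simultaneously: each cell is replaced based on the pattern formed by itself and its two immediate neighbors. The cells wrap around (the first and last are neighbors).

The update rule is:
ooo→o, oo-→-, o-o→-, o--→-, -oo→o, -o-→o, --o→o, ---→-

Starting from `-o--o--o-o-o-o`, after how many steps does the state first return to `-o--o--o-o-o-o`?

14

-o-oo-oo-o-o-o
-o-o--o--o-o-o
-o-o-oo-oo-o-o
-o-o-o--o--o-o
-o-o-o-oo-oo-o
-o-o-o-o--o--o
-o-o-o-o-oo-oo
-o-o-o-o-o--o-
oo-o-o-o-o-oo-
o--o-o-o-o-o--
o-oo-o-o-o-o-o
--o--o-o-o-o-o
-oo-oo-o-o-o-o
-o--o--o-o-o-o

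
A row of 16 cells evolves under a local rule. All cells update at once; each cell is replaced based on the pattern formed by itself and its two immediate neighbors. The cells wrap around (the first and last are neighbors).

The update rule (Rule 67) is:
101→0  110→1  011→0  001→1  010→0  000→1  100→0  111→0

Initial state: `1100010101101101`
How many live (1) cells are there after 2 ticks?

8

0101100000100100
1000101111001001
count of 1: 8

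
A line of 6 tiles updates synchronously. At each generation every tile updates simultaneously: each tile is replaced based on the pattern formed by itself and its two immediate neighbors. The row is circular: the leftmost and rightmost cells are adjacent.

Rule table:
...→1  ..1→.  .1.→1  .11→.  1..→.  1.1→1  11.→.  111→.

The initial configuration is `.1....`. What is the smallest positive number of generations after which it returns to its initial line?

.1.111
111...
....1.
111.1.
...111
.1....

6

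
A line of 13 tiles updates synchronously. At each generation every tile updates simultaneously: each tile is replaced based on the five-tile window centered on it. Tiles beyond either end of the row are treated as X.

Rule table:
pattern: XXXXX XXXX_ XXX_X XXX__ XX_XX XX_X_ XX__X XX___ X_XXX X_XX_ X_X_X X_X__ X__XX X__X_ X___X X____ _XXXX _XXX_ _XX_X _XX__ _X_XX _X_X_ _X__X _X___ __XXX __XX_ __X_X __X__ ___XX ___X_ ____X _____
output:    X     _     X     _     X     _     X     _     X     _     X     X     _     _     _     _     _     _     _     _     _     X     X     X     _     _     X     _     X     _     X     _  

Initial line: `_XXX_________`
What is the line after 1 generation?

XX_________XX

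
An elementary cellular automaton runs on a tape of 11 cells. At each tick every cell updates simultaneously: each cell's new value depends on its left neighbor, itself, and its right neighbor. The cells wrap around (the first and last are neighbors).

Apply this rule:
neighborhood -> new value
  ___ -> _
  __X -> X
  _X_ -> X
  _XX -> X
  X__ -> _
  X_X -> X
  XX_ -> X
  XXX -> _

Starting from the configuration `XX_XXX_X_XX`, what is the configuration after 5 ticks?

_XXX_XXXXX_
XX_XXX___X_
XXXX_X__XXX
___XXX_XX__
__XX_XXXX__

__XX_XXXX__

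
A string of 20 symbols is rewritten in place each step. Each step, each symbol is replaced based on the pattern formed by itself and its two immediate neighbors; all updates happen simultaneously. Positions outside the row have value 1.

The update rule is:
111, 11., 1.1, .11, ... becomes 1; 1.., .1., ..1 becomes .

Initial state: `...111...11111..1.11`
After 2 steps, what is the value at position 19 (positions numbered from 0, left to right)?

.1.111.1.11111...111
1.11111.111111.1.111
position 19 holds 1

1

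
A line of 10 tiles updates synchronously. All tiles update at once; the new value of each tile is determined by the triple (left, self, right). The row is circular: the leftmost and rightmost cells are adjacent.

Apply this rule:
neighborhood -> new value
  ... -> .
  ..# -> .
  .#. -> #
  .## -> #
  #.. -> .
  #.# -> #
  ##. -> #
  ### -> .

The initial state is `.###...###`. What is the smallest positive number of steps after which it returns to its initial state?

2

##.#...#.#
.###...###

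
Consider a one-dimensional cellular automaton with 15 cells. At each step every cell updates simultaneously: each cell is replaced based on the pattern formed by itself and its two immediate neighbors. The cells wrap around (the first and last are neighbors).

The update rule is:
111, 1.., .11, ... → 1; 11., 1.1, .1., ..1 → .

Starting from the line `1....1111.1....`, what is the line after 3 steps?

step 1: .111.111...111.
step 2: .11..11.11.11.1
step 3: .1.1.1..1..1...

.1.1.1..1..1...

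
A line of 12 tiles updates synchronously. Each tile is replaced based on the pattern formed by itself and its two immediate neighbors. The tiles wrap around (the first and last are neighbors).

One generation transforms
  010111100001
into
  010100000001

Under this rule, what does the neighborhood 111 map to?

0

At position 4 the neighborhood is 111; the next row has 0 there.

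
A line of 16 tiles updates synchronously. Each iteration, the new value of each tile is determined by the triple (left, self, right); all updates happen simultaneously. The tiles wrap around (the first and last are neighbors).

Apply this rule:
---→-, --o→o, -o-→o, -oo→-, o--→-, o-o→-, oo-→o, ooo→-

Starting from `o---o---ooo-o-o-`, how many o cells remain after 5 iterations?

7

iteration 1: o--oo--o--o-o-o-
iteration 2: o-o-o-oo-oo-o-o-
iteration 3: o-o-o--o--o-o-o-
iteration 4: o-o-o-oo-oo-o-o-  (repeats iteration 2; period 2)
iteration 5: o-o-o--o--o-o-o-
count of o: 7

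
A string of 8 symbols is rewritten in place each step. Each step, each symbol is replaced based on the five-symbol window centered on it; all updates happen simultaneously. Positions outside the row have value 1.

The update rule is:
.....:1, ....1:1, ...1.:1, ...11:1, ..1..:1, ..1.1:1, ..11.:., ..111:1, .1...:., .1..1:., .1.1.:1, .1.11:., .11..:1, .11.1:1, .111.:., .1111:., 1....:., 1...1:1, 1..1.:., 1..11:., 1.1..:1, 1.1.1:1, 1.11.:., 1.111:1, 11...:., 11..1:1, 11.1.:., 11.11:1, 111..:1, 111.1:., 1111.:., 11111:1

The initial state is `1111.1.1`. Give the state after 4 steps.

11...1.1
.1.111.1
.1.1..11
.111..1.

.111..1.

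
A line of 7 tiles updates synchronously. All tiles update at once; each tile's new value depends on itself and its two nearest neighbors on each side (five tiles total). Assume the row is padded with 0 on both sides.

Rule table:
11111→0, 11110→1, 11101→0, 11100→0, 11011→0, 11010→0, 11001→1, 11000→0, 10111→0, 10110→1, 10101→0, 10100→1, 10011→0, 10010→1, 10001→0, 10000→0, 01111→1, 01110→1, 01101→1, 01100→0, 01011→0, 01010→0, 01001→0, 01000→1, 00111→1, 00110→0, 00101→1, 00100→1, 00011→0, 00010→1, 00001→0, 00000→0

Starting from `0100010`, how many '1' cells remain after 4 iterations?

iteration 1: 1110111
iteration 2: 1100010
iteration 3: 0000111
iteration 4: 0000110
count of 1: 2

2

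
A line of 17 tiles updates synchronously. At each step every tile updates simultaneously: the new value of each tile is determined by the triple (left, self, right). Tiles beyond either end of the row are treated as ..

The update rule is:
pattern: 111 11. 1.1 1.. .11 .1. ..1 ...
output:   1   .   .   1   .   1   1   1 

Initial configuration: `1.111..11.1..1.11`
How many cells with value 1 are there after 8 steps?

1..1.11...1111...
1111...111.11.111
.11.111.1......1.
1....1..111111111
11111111.1111111.
.111111...11111.1
1.1111.111.111..1
1..11...1...1.111
count of 1: 8

8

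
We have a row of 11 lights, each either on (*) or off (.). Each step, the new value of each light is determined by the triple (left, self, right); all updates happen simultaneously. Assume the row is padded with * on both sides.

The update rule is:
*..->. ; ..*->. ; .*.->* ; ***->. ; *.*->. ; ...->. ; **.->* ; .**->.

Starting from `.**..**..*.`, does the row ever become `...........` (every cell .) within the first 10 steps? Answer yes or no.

no

..*...*..*.
..*...*..*.  (fixed point — unchanged through step 10)
step 10 is ..*...*..*., still not uniform .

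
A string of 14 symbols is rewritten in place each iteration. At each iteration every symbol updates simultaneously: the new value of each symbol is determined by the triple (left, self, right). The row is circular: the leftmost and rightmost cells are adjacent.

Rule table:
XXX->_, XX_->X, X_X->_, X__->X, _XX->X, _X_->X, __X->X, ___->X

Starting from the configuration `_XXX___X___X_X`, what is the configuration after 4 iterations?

_X_X_______X_X

iteration 1: _X_XXXXXXXXX_X
iteration 2: _X_X_______X_X
iteration 3: _X_XXXXXXXXX_X  (repeats iteration 1; period 2)
iteration 4: _X_X_______X_X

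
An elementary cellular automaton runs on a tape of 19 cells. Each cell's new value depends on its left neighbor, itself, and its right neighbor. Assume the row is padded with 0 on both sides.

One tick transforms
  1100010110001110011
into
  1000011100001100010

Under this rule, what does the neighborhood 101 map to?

1

At position 6 the neighborhood is 101; the next row has 1 there.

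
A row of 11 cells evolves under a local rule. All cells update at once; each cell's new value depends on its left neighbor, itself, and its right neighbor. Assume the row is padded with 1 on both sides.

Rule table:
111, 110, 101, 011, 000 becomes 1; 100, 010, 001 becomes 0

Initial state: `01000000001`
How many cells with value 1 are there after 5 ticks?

10011111101
10011111111
10011111111  (fixed point — unchanged through tick 5)
count of 1: 9

9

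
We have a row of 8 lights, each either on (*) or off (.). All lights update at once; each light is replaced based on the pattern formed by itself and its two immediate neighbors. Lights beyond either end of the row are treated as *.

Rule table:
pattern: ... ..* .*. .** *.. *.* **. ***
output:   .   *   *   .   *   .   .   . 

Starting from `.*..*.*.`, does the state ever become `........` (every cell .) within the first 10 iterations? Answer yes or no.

.****.*.
......*.
*....**.
.*..*...
.*****.*
........
all cells are . at iteration 6

yes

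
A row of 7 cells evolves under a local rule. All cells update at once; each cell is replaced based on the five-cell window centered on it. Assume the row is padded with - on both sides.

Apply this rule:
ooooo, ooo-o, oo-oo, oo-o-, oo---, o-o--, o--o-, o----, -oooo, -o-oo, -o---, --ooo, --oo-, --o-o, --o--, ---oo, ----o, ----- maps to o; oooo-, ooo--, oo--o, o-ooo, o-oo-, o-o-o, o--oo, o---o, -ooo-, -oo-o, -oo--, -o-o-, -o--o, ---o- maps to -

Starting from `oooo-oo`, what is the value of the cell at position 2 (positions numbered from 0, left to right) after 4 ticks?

oo-oo--
o-o--oo
o-o--o-
o-o-ooo
position 2 holds o

o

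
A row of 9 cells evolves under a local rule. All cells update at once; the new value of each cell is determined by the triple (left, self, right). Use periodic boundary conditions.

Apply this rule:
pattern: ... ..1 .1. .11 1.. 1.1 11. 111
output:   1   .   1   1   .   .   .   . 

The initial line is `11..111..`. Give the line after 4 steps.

1...1....
1.1.1.11.
1.1.1.1..
1.1.1.1..

1.1.1.1..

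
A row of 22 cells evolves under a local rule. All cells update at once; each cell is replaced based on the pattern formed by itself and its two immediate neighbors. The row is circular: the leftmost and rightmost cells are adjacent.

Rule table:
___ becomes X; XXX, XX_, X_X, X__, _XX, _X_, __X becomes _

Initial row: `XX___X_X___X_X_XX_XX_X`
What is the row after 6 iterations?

iteration 1: ___X_____X____________
iteration 2: XX___XXX___XXXXXXXXXXX
iteration 3: ___X_____X____________  (repeats iteration 1; period 2)
iteration 6: XX___XXX___XXXXXXXXXXX

XX___XXX___XXXXXXXXXXX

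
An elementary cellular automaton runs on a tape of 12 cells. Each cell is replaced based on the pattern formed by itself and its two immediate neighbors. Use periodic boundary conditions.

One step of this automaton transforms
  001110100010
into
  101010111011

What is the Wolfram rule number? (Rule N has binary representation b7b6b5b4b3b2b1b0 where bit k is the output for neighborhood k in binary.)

93

position 3: 111 → 0  (bit 7 = 0)
position 4: 110 → 1  (bit 6 = 1)
position 5: 101 → 0  (bit 5 = 0)
position 7: 100 → 1  (bit 4 = 1)
position 2: 011 → 1  (bit 3 = 1)
position 6: 010 → 1  (bit 2 = 1)
position 1: 001 → 0  (bit 1 = 0)
position 0: 000 → 1  (bit 0 = 1)
bits b7..b0 = 01011101 = 93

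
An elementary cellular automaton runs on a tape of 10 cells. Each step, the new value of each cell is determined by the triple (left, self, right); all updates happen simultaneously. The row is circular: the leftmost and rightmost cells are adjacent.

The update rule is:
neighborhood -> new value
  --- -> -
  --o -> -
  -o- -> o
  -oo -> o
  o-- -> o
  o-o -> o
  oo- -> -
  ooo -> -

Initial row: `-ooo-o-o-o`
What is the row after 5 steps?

oo--oooooo
--o-o-----
--oooo----
--o---o---
--oo--oo--

--oo--oo--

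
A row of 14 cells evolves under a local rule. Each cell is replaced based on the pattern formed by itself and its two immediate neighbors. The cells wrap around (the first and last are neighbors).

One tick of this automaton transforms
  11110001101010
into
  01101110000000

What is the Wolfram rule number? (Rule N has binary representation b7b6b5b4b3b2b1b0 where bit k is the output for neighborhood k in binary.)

position 1: 111 → 1  (bit 7 = 1)
position 3: 110 → 0  (bit 6 = 0)
position 9: 101 → 0  (bit 5 = 0)
position 4: 100 → 1  (bit 4 = 1)
position 0: 011 → 0  (bit 3 = 0)
position 10: 010 → 0  (bit 2 = 0)
position 6: 001 → 1  (bit 1 = 1)
position 5: 000 → 1  (bit 0 = 1)
bits b7..b0 = 10010011 = 147

147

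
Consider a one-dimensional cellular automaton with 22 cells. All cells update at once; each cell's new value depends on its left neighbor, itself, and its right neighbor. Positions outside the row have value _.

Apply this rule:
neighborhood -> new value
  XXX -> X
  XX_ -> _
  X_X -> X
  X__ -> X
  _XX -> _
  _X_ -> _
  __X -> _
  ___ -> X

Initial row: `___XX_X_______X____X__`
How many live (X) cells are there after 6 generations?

generation 1: XX___X_XXXXXX__XXX__XX
generation 2: __XX__X_XXXX_X__X_X___
generation 3: X___X__X_XX_X_X__X_XXX
generation 4: _XX__X__X__X_X_X__X_X_
generation 5: ___X__X__X__X_X_X__X_X
generation 6: XX__X__X__X__X_X_X__X_
count of X: 9

9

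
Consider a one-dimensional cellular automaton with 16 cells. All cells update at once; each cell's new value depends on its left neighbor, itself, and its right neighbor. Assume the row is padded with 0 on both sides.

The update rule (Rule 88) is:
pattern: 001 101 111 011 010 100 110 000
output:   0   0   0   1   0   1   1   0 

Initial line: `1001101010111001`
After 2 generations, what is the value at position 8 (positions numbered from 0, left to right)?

generation 1: 0101100000101100
generation 2: 0001110000001110
position 8 holds 0

0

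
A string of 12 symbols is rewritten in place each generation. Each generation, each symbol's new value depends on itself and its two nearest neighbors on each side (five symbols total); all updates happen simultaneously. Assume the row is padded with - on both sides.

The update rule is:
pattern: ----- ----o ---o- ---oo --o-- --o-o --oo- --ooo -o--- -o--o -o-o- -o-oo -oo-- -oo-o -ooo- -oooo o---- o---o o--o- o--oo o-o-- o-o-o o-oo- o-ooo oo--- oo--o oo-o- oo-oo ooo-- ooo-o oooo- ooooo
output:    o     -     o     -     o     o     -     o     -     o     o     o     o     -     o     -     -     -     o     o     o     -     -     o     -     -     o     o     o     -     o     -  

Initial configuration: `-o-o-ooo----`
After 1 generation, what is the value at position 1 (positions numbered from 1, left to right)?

o

ooo-oooo--oo
position 1 holds o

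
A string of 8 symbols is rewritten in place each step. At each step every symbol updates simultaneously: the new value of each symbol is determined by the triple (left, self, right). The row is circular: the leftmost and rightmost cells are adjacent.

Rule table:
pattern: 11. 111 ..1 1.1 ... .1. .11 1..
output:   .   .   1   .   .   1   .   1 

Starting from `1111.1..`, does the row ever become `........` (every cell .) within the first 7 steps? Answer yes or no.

step 1: .....111
step 2: 1...1...
step 3: 11.111.1
step 4: ........
all cells are . at step 4

yes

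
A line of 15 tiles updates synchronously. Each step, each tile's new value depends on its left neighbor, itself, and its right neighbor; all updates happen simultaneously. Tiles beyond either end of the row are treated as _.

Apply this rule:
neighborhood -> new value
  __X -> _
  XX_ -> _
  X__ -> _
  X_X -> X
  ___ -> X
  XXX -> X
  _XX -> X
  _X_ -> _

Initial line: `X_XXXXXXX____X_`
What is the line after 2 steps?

_XXXXXX___X__XX

step 1: _XXXXXXX__XX___
step 2: _XXXXXX___X__XX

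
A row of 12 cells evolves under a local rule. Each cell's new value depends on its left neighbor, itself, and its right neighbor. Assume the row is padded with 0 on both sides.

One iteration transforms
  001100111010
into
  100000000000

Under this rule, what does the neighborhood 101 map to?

At position 9 the neighborhood is 101; the next row has 0 there.

0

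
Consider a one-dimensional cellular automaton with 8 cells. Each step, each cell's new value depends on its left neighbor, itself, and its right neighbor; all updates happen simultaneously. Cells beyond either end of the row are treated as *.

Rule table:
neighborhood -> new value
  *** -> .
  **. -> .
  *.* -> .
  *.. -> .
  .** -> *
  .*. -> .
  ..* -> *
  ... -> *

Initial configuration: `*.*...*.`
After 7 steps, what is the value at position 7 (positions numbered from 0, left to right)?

step 1: ....**..
step 2: .****..*
step 3: .*....**
step 4: ...****.
step 5: .***....
step 6: .*...***
step 7: ...***..
position 7 holds .

.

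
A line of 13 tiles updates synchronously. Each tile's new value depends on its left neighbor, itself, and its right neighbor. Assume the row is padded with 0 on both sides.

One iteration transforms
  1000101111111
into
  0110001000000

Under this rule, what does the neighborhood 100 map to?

1

At position 1 the neighborhood is 100; the next row has 1 there.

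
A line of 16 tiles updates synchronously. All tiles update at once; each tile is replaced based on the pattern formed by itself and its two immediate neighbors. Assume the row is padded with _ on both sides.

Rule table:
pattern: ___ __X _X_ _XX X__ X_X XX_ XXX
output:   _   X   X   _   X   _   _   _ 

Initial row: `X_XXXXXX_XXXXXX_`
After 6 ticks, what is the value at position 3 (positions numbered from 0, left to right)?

X______________X
XX____________XX
__X__________X__
_XXX________XXX_
X___X______X___X
XX_XXX____XXX_XX
position 3 holds X

X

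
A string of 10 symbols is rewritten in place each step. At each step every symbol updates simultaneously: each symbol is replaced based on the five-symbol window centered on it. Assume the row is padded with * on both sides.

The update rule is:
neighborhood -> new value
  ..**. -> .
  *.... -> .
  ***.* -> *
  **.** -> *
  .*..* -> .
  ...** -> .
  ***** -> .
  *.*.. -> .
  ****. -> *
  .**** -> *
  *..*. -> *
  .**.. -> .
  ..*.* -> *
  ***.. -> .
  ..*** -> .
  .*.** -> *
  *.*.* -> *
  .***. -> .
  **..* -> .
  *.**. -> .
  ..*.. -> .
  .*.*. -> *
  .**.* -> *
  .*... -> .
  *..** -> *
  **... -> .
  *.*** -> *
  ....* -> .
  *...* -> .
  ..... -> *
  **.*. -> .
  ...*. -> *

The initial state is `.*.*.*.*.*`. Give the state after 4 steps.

.........*

.*********
***.......
.*...***..
.........*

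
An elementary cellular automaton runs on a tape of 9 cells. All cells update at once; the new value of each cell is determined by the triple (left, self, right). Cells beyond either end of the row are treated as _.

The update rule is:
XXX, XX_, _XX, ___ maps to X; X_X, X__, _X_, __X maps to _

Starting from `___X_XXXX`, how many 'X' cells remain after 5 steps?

6

XX___XXXX
XX_X_XXXX
XX___XXXX  (repeats step 1; period 2)
step 5: XX___XXXX
count of X: 6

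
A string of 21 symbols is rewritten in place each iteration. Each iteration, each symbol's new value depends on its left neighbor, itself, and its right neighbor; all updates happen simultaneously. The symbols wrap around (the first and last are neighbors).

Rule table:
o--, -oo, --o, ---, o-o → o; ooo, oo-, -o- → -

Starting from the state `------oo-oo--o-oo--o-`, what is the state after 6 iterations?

ooooooo-oo-oo-oo-oo-o
-------oo-oo-oo-oo-oo
oooooooo-oo-oo-oo-oo-
o-------oo-oo-oo-oo-o
-oooooooo-oo-oo-oo-oo
oo-------oo-oo-oo-oo-

oo-------oo-oo-oo-oo-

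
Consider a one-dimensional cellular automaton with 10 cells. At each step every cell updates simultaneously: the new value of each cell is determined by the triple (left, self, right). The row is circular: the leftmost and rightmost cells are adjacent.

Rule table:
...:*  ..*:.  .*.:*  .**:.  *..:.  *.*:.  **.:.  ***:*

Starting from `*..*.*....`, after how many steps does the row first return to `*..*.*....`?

2

*..*.*.**.
*..*.*....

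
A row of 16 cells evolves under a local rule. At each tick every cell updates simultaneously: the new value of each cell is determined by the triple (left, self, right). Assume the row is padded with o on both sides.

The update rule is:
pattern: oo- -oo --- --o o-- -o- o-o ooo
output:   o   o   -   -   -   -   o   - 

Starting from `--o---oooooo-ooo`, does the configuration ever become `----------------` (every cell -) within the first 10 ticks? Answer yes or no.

yes

tick 1: ------o----ooo--
tick 2: -----------o-o--
tick 3: ------------o---
tick 4: ----------------
all cells are - at tick 4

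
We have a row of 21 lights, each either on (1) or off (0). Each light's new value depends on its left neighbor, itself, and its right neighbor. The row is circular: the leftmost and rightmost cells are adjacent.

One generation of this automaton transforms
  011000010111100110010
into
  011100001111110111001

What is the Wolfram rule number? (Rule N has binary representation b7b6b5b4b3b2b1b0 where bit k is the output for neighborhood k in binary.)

248

position 10: 111 → 1  (bit 7 = 1)
position 2: 110 → 1  (bit 6 = 1)
position 8: 101 → 1  (bit 5 = 1)
position 3: 100 → 1  (bit 4 = 1)
position 1: 011 → 1  (bit 3 = 1)
position 7: 010 → 0  (bit 2 = 0)
position 0: 001 → 0  (bit 1 = 0)
position 4: 000 → 0  (bit 0 = 0)
bits b7..b0 = 11111000 = 248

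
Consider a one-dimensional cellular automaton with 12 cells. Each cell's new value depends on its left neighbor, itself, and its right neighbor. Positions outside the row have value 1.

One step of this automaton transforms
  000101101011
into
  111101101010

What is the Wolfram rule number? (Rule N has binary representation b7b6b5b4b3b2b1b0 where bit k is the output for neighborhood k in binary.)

95

position 11: 111 → 0  (bit 7 = 0)
position 6: 110 → 1  (bit 6 = 1)
position 4: 101 → 0  (bit 5 = 0)
position 0: 100 → 1  (bit 4 = 1)
position 5: 011 → 1  (bit 3 = 1)
position 3: 010 → 1  (bit 2 = 1)
position 2: 001 → 1  (bit 1 = 1)
position 1: 000 → 1  (bit 0 = 1)
bits b7..b0 = 01011111 = 95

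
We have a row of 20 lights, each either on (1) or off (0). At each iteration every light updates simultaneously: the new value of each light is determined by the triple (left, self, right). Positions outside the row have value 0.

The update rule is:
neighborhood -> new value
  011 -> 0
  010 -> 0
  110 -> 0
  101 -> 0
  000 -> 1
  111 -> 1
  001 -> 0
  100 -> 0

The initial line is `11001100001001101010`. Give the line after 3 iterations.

01111001100111111110

00000001100000000000
11111100001111111111
01111001100111111110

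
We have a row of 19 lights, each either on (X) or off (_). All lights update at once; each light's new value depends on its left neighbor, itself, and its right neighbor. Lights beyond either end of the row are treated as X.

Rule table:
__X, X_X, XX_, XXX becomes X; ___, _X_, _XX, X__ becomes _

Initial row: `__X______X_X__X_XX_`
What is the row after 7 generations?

X_X_X__X_X_X_X_X_X_

_X______X_X__X_X_XX
X______X_X__X_X_X_X
X_____X_X__X_X_X_X_
X____X_X__X_X_X_X_X
X___X_X__X_X_X_X_X_
X__X_X__X_X_X_X_X_X
X_X_X__X_X_X_X_X_X_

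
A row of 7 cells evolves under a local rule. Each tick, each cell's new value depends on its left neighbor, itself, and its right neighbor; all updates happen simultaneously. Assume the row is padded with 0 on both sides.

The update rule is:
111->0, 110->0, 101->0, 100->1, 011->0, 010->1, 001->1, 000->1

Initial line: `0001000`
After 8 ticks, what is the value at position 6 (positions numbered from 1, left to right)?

0

1111111
0000000
1111111  (repeats tick 1; period 2)
tick 8: 0000000
position 6 holds 0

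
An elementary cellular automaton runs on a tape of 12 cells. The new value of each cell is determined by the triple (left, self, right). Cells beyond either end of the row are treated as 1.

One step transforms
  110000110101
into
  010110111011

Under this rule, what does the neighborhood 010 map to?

At position 9 the neighborhood is 010; the next row has 0 there.

0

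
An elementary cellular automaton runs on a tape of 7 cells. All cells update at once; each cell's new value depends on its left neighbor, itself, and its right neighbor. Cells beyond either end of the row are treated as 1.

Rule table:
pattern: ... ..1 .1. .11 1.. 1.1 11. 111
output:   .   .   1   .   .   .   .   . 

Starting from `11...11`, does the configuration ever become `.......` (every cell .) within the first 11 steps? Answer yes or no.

.......
all cells are . at step 1

yes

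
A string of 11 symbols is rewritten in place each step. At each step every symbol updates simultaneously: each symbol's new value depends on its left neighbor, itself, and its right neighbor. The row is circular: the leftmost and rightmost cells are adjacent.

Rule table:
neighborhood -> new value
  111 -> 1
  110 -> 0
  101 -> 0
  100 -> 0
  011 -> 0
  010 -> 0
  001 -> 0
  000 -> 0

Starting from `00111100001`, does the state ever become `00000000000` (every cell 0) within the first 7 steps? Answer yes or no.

00011000000
00000000000
all cells are 0 at step 2

yes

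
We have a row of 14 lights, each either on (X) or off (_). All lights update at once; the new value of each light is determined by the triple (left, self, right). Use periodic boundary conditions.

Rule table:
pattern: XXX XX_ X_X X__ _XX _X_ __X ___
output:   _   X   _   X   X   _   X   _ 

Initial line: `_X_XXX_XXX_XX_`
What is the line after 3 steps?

X_XX______X_XX

step 1: X__X_X_X_X_XXX
step 2: XXX________X__
step 3: X_XX______X_XX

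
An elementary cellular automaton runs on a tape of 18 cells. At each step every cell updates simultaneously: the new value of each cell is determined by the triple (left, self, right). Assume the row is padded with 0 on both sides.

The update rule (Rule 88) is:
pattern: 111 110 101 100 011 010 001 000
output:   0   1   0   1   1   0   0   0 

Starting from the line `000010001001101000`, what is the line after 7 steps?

000000000001000101

step 1: 000001000101100100
step 2: 000000100001110010
step 3: 000000010001011001
step 4: 000000001000011100
step 5: 000000000100010110
step 6: 000000000010000111
step 7: 000000000001000101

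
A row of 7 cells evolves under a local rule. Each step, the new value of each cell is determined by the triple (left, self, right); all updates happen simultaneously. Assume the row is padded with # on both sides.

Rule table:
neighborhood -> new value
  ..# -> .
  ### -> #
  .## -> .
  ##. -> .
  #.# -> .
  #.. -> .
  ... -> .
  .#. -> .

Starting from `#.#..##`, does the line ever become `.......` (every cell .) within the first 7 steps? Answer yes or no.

yes

......#
.......
all cells are . at step 2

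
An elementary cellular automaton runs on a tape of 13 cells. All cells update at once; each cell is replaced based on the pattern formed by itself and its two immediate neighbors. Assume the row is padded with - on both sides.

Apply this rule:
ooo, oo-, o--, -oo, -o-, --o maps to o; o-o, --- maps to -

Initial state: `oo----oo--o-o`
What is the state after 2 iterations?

ooo--oooooo-o
ooooooooooo-o

ooooooooooo-o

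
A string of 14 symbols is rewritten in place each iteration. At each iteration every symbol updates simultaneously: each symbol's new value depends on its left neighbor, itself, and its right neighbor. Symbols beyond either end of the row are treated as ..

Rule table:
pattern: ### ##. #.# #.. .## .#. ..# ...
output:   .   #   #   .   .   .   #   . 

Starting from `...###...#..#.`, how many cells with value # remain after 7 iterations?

2

..#..#..#..#..
.#..#..#..#...
#..#..#..#....
..#..#..#.....
.#..#..#......
#..#..#.......
..#..#........
count of #: 2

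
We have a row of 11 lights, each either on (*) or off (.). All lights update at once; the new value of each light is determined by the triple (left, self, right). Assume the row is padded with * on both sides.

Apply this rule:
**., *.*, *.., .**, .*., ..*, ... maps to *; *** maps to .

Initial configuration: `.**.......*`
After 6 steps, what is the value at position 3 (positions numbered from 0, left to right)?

.

***********
...........
***********  (repeats step 1; period 2)
step 6: ...........
position 3 holds .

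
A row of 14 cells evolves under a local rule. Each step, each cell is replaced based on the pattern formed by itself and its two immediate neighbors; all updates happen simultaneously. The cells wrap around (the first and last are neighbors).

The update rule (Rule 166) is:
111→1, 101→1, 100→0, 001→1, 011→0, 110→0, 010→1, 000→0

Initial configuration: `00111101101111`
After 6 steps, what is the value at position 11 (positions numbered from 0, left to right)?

1

01011010010110
11100110111000
01001001010001
11011011110011
10100101100101
01101110001110
position 11 holds 1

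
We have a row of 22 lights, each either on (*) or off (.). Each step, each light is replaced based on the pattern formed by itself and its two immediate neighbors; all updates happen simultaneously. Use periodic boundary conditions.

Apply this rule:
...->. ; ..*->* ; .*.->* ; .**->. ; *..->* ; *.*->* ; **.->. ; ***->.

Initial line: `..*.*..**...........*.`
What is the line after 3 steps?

**....*....*.....***.*

.******..*.........***
*......****.......*...
**....*....*.....***.*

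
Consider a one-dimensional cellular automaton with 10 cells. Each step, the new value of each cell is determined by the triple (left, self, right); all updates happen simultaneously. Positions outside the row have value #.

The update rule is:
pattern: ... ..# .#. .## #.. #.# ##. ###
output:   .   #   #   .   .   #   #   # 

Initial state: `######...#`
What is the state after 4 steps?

######..#.
######.###
#######.##
########.#

########.#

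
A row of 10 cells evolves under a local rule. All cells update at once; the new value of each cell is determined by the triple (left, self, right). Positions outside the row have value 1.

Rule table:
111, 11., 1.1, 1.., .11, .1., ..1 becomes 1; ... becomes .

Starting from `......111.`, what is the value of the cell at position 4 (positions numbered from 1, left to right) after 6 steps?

step 1: 1....11111
step 2: 11..111111
step 3: 1111111111
step 4: 1111111111  (fixed point — unchanged through step 6)
position 4 holds 1

1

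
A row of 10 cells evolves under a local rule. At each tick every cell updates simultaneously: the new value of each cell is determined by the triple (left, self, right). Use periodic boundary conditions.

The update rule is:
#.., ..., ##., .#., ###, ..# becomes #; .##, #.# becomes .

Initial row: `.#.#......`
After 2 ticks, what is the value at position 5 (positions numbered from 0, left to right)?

##.#######
##..######
position 5 holds #

#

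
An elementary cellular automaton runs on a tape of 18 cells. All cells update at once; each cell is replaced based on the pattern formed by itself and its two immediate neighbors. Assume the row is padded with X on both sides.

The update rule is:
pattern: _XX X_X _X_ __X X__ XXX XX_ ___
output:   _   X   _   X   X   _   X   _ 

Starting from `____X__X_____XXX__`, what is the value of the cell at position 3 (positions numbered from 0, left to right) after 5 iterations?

X__X_XX_X___X__XXX
XXX_X_XX_X_X_XX___
__XX_X_XX_X_X_XX_X
XX_XX_X_XX_X_X_XX_
_XX_XX_X_XX_X_X_XX
position 3 holds _

_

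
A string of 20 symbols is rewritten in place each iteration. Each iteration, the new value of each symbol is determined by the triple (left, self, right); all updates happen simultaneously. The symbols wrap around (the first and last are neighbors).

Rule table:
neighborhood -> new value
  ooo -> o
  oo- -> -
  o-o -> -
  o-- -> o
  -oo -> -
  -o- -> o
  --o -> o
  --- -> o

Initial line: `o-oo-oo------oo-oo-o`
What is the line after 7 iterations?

oo---oo-oooo-oo---oo

iteration 1: -------oooooo-------
iteration 2: ooooooo-oooo-ooooooo
iteration 3: oooooo---oo---oooooo
iteration 4: ooooo-ooo--ooo-ooooo
iteration 5: oooo---o-oo-o---oooo
iteration 6: ooo-oooo----oooo-ooo
iteration 7: oo---oo-oooo-oo---oo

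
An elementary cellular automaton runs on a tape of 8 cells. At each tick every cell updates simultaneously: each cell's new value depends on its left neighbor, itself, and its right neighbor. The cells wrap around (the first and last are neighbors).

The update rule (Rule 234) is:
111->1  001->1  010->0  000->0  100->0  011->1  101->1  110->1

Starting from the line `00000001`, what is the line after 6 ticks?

00000010
00000100
00001000
00010000
00100000
01000000

01000000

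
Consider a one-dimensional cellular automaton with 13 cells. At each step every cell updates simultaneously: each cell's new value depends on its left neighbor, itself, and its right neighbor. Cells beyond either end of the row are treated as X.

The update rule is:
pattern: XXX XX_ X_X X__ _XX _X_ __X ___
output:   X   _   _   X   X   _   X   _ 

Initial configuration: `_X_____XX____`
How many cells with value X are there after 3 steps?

7

__X___XX_X__X
XX_X_XX___XXX
X____X_X_XXXX
count of X: 7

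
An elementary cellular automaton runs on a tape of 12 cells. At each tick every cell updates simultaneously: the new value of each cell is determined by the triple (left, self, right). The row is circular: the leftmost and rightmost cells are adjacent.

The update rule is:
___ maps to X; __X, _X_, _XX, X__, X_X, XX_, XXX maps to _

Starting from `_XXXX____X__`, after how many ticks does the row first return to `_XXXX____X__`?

tick 1: ______XX___X
tick 2: _XXXX____X__

2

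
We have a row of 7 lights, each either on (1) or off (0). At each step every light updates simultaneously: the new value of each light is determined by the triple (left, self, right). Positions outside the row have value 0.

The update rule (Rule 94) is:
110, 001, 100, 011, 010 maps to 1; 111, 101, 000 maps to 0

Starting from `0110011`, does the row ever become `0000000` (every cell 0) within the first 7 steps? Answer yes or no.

step 1: 1111111
step 2: 1000001
step 3: 1100011
step 4: 1110111
step 5: 1010101
step 6: 1010101  (fixed point — unchanged through step 7)
step 7 is 1010101, still not uniform 0

no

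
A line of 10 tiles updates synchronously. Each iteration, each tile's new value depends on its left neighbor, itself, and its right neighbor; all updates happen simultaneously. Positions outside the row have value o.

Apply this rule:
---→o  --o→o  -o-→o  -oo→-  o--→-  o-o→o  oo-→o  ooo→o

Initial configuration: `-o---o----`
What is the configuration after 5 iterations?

iteration 1: oo-ooo-ooo
iteration 2: ooo-ooo-oo
iteration 3: oooo-ooo-o
iteration 4: ooooo-ooo-
iteration 5: oooooo-ooo

oooooo-ooo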